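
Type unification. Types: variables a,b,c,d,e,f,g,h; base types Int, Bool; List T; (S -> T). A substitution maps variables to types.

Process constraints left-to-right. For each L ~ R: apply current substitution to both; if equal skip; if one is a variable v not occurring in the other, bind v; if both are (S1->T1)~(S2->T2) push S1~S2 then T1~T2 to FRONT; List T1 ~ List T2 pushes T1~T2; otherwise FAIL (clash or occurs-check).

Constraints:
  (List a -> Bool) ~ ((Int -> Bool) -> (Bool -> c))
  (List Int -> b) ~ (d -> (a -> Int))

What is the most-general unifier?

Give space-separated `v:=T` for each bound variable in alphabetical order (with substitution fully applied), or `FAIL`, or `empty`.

Answer: FAIL

Derivation:
step 1: unify (List a -> Bool) ~ ((Int -> Bool) -> (Bool -> c))  [subst: {-} | 1 pending]
  -> decompose arrow: push List a~(Int -> Bool), Bool~(Bool -> c)
step 2: unify List a ~ (Int -> Bool)  [subst: {-} | 2 pending]
  clash: List a vs (Int -> Bool)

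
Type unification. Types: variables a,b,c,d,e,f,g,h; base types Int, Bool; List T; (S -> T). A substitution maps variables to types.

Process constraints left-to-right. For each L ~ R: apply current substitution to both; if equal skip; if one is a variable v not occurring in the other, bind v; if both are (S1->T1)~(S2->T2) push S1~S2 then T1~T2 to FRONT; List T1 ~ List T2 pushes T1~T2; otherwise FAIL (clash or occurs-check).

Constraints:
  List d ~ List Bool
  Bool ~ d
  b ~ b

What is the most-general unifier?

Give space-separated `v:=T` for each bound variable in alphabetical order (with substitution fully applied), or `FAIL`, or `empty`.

step 1: unify List d ~ List Bool  [subst: {-} | 2 pending]
  -> decompose List: push d~Bool
step 2: unify d ~ Bool  [subst: {-} | 2 pending]
  bind d := Bool
step 3: unify Bool ~ Bool  [subst: {d:=Bool} | 1 pending]
  -> identical, skip
step 4: unify b ~ b  [subst: {d:=Bool} | 0 pending]
  -> identical, skip

Answer: d:=Bool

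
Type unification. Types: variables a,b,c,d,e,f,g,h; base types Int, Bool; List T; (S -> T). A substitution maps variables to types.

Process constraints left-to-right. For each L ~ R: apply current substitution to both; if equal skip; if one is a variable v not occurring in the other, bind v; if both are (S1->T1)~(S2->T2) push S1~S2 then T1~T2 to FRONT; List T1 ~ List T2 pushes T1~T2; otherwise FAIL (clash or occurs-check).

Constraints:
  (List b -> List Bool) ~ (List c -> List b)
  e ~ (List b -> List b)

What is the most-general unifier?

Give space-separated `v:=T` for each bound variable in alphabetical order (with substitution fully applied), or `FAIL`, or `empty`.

step 1: unify (List b -> List Bool) ~ (List c -> List b)  [subst: {-} | 1 pending]
  -> decompose arrow: push List b~List c, List Bool~List b
step 2: unify List b ~ List c  [subst: {-} | 2 pending]
  -> decompose List: push b~c
step 3: unify b ~ c  [subst: {-} | 2 pending]
  bind b := c
step 4: unify List Bool ~ List c  [subst: {b:=c} | 1 pending]
  -> decompose List: push Bool~c
step 5: unify Bool ~ c  [subst: {b:=c} | 1 pending]
  bind c := Bool
step 6: unify e ~ (List Bool -> List Bool)  [subst: {b:=c, c:=Bool} | 0 pending]
  bind e := (List Bool -> List Bool)

Answer: b:=Bool c:=Bool e:=(List Bool -> List Bool)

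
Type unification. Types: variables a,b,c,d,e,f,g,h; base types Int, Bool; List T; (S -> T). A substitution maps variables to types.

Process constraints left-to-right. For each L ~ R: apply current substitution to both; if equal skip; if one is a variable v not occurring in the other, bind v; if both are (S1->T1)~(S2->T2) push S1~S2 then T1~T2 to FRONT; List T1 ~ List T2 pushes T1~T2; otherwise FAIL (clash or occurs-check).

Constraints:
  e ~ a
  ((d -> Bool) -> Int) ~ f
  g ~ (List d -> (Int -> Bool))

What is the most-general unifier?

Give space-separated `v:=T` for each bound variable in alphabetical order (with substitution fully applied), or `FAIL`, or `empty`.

Answer: e:=a f:=((d -> Bool) -> Int) g:=(List d -> (Int -> Bool))

Derivation:
step 1: unify e ~ a  [subst: {-} | 2 pending]
  bind e := a
step 2: unify ((d -> Bool) -> Int) ~ f  [subst: {e:=a} | 1 pending]
  bind f := ((d -> Bool) -> Int)
step 3: unify g ~ (List d -> (Int -> Bool))  [subst: {e:=a, f:=((d -> Bool) -> Int)} | 0 pending]
  bind g := (List d -> (Int -> Bool))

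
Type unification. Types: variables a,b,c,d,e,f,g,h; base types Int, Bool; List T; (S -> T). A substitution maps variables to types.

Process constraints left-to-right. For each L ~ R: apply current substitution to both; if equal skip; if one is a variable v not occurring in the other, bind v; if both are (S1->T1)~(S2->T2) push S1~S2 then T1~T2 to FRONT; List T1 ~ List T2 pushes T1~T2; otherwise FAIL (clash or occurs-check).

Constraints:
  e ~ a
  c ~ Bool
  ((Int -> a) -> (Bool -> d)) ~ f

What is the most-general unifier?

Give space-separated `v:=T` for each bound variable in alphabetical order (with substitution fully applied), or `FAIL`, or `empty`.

Answer: c:=Bool e:=a f:=((Int -> a) -> (Bool -> d))

Derivation:
step 1: unify e ~ a  [subst: {-} | 2 pending]
  bind e := a
step 2: unify c ~ Bool  [subst: {e:=a} | 1 pending]
  bind c := Bool
step 3: unify ((Int -> a) -> (Bool -> d)) ~ f  [subst: {e:=a, c:=Bool} | 0 pending]
  bind f := ((Int -> a) -> (Bool -> d))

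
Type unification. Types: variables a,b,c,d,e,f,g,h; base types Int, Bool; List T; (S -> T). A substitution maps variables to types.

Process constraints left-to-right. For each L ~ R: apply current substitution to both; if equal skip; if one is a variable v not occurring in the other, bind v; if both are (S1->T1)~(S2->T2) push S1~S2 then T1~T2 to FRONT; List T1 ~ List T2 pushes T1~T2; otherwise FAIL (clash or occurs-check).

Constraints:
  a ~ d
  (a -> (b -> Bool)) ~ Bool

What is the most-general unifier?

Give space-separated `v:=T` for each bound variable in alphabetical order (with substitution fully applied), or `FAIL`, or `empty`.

step 1: unify a ~ d  [subst: {-} | 1 pending]
  bind a := d
step 2: unify (d -> (b -> Bool)) ~ Bool  [subst: {a:=d} | 0 pending]
  clash: (d -> (b -> Bool)) vs Bool

Answer: FAIL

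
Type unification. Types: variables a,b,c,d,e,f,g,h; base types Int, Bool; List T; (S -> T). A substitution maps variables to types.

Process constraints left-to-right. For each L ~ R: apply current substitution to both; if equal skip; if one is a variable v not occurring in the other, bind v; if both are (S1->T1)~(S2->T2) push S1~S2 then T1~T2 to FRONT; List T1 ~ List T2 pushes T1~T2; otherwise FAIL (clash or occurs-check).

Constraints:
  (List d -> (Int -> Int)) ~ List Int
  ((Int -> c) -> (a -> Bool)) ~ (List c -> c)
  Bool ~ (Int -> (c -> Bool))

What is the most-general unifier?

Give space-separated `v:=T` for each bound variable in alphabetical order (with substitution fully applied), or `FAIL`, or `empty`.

step 1: unify (List d -> (Int -> Int)) ~ List Int  [subst: {-} | 2 pending]
  clash: (List d -> (Int -> Int)) vs List Int

Answer: FAIL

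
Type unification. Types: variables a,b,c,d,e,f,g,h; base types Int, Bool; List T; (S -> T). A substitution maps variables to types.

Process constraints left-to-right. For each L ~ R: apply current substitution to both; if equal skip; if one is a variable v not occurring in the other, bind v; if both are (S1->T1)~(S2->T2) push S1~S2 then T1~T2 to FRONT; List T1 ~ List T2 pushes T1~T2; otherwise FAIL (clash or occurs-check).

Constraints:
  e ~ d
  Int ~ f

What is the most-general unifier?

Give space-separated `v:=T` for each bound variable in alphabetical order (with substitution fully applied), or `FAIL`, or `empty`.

Answer: e:=d f:=Int

Derivation:
step 1: unify e ~ d  [subst: {-} | 1 pending]
  bind e := d
step 2: unify Int ~ f  [subst: {e:=d} | 0 pending]
  bind f := Int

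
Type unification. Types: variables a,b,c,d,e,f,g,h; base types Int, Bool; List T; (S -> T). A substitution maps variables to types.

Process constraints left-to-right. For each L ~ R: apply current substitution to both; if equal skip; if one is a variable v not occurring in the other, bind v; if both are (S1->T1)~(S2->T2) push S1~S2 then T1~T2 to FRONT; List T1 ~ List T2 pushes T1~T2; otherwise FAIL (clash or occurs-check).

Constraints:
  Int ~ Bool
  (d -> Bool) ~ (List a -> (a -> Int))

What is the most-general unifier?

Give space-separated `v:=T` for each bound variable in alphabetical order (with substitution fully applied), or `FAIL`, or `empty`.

Answer: FAIL

Derivation:
step 1: unify Int ~ Bool  [subst: {-} | 1 pending]
  clash: Int vs Bool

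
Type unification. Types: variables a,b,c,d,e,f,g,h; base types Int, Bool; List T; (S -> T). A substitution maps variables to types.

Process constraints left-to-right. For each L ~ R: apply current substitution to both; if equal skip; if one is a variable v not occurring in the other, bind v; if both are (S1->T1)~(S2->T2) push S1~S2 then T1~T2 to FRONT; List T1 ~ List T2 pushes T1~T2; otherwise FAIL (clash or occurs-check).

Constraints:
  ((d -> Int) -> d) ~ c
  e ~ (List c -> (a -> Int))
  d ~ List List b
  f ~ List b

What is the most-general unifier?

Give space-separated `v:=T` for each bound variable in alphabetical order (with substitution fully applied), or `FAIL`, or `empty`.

Answer: c:=((List List b -> Int) -> List List b) d:=List List b e:=(List ((List List b -> Int) -> List List b) -> (a -> Int)) f:=List b

Derivation:
step 1: unify ((d -> Int) -> d) ~ c  [subst: {-} | 3 pending]
  bind c := ((d -> Int) -> d)
step 2: unify e ~ (List ((d -> Int) -> d) -> (a -> Int))  [subst: {c:=((d -> Int) -> d)} | 2 pending]
  bind e := (List ((d -> Int) -> d) -> (a -> Int))
step 3: unify d ~ List List b  [subst: {c:=((d -> Int) -> d), e:=(List ((d -> Int) -> d) -> (a -> Int))} | 1 pending]
  bind d := List List b
step 4: unify f ~ List b  [subst: {c:=((d -> Int) -> d), e:=(List ((d -> Int) -> d) -> (a -> Int)), d:=List List b} | 0 pending]
  bind f := List b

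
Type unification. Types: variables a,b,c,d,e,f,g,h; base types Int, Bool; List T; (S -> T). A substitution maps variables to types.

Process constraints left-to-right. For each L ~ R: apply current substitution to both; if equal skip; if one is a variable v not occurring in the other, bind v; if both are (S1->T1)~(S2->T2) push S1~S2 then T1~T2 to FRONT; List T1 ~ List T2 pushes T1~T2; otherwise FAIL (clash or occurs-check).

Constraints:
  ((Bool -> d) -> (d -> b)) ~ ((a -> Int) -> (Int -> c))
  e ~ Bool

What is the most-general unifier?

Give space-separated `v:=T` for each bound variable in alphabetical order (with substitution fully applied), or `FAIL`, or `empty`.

step 1: unify ((Bool -> d) -> (d -> b)) ~ ((a -> Int) -> (Int -> c))  [subst: {-} | 1 pending]
  -> decompose arrow: push (Bool -> d)~(a -> Int), (d -> b)~(Int -> c)
step 2: unify (Bool -> d) ~ (a -> Int)  [subst: {-} | 2 pending]
  -> decompose arrow: push Bool~a, d~Int
step 3: unify Bool ~ a  [subst: {-} | 3 pending]
  bind a := Bool
step 4: unify d ~ Int  [subst: {a:=Bool} | 2 pending]
  bind d := Int
step 5: unify (Int -> b) ~ (Int -> c)  [subst: {a:=Bool, d:=Int} | 1 pending]
  -> decompose arrow: push Int~Int, b~c
step 6: unify Int ~ Int  [subst: {a:=Bool, d:=Int} | 2 pending]
  -> identical, skip
step 7: unify b ~ c  [subst: {a:=Bool, d:=Int} | 1 pending]
  bind b := c
step 8: unify e ~ Bool  [subst: {a:=Bool, d:=Int, b:=c} | 0 pending]
  bind e := Bool

Answer: a:=Bool b:=c d:=Int e:=Bool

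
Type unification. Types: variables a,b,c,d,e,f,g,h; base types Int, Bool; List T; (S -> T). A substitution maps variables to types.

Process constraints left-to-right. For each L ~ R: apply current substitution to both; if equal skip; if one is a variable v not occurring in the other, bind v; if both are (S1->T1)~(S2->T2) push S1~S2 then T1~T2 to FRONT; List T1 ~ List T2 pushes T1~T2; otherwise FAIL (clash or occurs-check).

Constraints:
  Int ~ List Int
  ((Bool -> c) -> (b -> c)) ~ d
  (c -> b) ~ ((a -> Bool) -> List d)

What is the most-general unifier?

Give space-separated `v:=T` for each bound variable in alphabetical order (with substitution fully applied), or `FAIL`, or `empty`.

step 1: unify Int ~ List Int  [subst: {-} | 2 pending]
  clash: Int vs List Int

Answer: FAIL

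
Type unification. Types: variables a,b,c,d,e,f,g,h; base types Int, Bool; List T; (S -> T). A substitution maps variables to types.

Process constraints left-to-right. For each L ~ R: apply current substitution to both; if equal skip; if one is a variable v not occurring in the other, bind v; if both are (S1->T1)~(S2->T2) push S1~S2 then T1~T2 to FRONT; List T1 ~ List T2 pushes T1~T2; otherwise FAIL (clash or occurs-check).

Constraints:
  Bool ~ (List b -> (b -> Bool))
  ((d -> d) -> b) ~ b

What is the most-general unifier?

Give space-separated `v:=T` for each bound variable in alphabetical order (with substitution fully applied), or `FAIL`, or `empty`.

Answer: FAIL

Derivation:
step 1: unify Bool ~ (List b -> (b -> Bool))  [subst: {-} | 1 pending]
  clash: Bool vs (List b -> (b -> Bool))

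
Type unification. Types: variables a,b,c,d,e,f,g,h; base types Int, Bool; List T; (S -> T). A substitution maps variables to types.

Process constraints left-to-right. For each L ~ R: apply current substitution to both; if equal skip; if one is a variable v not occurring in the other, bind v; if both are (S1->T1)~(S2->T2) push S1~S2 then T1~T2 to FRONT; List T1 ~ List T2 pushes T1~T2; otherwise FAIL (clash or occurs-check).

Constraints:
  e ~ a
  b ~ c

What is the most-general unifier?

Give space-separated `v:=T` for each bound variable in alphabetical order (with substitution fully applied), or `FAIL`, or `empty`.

Answer: b:=c e:=a

Derivation:
step 1: unify e ~ a  [subst: {-} | 1 pending]
  bind e := a
step 2: unify b ~ c  [subst: {e:=a} | 0 pending]
  bind b := c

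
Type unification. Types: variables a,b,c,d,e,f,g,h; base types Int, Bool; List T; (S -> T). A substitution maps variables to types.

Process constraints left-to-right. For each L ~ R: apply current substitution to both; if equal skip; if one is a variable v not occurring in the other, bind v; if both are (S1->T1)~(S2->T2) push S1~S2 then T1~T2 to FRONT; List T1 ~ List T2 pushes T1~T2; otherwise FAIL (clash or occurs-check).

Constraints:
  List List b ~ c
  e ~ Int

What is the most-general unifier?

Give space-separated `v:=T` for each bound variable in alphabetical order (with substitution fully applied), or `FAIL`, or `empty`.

Answer: c:=List List b e:=Int

Derivation:
step 1: unify List List b ~ c  [subst: {-} | 1 pending]
  bind c := List List b
step 2: unify e ~ Int  [subst: {c:=List List b} | 0 pending]
  bind e := Int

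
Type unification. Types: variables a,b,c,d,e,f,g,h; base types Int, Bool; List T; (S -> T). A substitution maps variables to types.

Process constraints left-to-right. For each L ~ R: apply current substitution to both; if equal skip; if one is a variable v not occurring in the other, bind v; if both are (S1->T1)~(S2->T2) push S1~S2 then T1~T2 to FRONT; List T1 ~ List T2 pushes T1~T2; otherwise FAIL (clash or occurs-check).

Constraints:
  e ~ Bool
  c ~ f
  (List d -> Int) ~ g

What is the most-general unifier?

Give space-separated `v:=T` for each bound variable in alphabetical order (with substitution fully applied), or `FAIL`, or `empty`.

step 1: unify e ~ Bool  [subst: {-} | 2 pending]
  bind e := Bool
step 2: unify c ~ f  [subst: {e:=Bool} | 1 pending]
  bind c := f
step 3: unify (List d -> Int) ~ g  [subst: {e:=Bool, c:=f} | 0 pending]
  bind g := (List d -> Int)

Answer: c:=f e:=Bool g:=(List d -> Int)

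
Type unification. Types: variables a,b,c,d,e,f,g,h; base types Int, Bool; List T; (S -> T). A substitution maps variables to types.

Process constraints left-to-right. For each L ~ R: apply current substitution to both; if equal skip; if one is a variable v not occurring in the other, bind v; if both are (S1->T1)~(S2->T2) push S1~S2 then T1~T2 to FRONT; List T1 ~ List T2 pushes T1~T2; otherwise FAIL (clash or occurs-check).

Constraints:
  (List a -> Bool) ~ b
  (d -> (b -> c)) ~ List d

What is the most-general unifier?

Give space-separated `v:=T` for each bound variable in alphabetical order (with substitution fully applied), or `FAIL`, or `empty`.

Answer: FAIL

Derivation:
step 1: unify (List a -> Bool) ~ b  [subst: {-} | 1 pending]
  bind b := (List a -> Bool)
step 2: unify (d -> ((List a -> Bool) -> c)) ~ List d  [subst: {b:=(List a -> Bool)} | 0 pending]
  clash: (d -> ((List a -> Bool) -> c)) vs List d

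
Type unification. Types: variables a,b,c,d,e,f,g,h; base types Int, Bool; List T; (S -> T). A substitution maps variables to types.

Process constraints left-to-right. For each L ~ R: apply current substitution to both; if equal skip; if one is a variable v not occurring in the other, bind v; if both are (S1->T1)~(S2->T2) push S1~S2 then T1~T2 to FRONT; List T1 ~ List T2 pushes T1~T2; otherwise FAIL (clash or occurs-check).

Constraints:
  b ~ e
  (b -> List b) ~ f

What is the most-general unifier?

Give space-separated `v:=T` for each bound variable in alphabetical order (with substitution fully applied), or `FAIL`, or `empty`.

step 1: unify b ~ e  [subst: {-} | 1 pending]
  bind b := e
step 2: unify (e -> List e) ~ f  [subst: {b:=e} | 0 pending]
  bind f := (e -> List e)

Answer: b:=e f:=(e -> List e)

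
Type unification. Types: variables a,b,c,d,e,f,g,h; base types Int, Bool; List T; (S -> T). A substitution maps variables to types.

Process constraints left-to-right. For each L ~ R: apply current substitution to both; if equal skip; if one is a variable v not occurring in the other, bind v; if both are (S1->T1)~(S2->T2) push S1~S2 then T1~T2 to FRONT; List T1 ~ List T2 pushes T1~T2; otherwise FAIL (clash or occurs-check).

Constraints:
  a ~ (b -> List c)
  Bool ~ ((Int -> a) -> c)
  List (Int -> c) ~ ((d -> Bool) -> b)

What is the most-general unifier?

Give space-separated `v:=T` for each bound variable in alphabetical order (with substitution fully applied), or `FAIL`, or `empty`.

Answer: FAIL

Derivation:
step 1: unify a ~ (b -> List c)  [subst: {-} | 2 pending]
  bind a := (b -> List c)
step 2: unify Bool ~ ((Int -> (b -> List c)) -> c)  [subst: {a:=(b -> List c)} | 1 pending]
  clash: Bool vs ((Int -> (b -> List c)) -> c)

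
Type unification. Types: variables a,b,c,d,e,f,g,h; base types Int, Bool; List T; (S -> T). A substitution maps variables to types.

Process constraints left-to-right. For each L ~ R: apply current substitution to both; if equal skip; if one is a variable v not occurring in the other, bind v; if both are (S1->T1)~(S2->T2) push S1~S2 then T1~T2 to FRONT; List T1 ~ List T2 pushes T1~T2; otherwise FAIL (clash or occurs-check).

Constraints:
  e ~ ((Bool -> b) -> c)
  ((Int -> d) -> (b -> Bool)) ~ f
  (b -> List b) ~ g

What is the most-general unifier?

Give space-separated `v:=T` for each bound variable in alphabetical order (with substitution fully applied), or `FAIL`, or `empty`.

Answer: e:=((Bool -> b) -> c) f:=((Int -> d) -> (b -> Bool)) g:=(b -> List b)

Derivation:
step 1: unify e ~ ((Bool -> b) -> c)  [subst: {-} | 2 pending]
  bind e := ((Bool -> b) -> c)
step 2: unify ((Int -> d) -> (b -> Bool)) ~ f  [subst: {e:=((Bool -> b) -> c)} | 1 pending]
  bind f := ((Int -> d) -> (b -> Bool))
step 3: unify (b -> List b) ~ g  [subst: {e:=((Bool -> b) -> c), f:=((Int -> d) -> (b -> Bool))} | 0 pending]
  bind g := (b -> List b)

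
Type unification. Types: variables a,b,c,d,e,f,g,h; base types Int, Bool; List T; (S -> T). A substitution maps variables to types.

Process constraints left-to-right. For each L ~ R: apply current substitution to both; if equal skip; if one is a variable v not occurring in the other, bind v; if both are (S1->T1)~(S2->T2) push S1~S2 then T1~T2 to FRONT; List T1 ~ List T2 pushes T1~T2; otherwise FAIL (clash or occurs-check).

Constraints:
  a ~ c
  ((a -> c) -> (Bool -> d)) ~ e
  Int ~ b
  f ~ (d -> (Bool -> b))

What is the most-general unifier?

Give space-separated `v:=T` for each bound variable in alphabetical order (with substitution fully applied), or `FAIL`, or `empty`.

Answer: a:=c b:=Int e:=((c -> c) -> (Bool -> d)) f:=(d -> (Bool -> Int))

Derivation:
step 1: unify a ~ c  [subst: {-} | 3 pending]
  bind a := c
step 2: unify ((c -> c) -> (Bool -> d)) ~ e  [subst: {a:=c} | 2 pending]
  bind e := ((c -> c) -> (Bool -> d))
step 3: unify Int ~ b  [subst: {a:=c, e:=((c -> c) -> (Bool -> d))} | 1 pending]
  bind b := Int
step 4: unify f ~ (d -> (Bool -> Int))  [subst: {a:=c, e:=((c -> c) -> (Bool -> d)), b:=Int} | 0 pending]
  bind f := (d -> (Bool -> Int))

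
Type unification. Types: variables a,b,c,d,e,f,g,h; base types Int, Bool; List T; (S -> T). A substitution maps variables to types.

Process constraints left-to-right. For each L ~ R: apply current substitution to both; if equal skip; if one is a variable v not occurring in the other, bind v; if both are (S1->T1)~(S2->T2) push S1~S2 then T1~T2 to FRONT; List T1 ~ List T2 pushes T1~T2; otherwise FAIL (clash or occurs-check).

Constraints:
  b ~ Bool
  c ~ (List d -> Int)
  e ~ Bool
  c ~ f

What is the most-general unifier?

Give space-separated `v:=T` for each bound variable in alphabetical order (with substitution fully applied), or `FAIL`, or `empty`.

Answer: b:=Bool c:=(List d -> Int) e:=Bool f:=(List d -> Int)

Derivation:
step 1: unify b ~ Bool  [subst: {-} | 3 pending]
  bind b := Bool
step 2: unify c ~ (List d -> Int)  [subst: {b:=Bool} | 2 pending]
  bind c := (List d -> Int)
step 3: unify e ~ Bool  [subst: {b:=Bool, c:=(List d -> Int)} | 1 pending]
  bind e := Bool
step 4: unify (List d -> Int) ~ f  [subst: {b:=Bool, c:=(List d -> Int), e:=Bool} | 0 pending]
  bind f := (List d -> Int)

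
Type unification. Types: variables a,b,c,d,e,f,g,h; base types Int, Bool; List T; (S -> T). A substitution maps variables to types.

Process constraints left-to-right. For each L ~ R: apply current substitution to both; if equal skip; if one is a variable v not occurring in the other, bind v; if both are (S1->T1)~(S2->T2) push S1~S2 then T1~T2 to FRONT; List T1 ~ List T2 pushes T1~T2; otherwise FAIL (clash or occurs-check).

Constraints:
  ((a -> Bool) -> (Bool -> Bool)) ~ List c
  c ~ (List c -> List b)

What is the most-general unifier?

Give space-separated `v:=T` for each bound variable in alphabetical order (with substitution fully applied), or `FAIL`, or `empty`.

Answer: FAIL

Derivation:
step 1: unify ((a -> Bool) -> (Bool -> Bool)) ~ List c  [subst: {-} | 1 pending]
  clash: ((a -> Bool) -> (Bool -> Bool)) vs List c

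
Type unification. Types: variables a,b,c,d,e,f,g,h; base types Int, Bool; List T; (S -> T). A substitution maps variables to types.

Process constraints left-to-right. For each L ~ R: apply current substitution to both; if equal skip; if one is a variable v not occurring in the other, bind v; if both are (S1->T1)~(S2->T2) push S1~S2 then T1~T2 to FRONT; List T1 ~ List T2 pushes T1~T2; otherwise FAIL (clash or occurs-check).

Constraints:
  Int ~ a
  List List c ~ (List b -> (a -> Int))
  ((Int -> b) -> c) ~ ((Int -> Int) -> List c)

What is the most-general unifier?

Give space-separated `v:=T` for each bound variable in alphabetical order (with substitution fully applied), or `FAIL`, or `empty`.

step 1: unify Int ~ a  [subst: {-} | 2 pending]
  bind a := Int
step 2: unify List List c ~ (List b -> (Int -> Int))  [subst: {a:=Int} | 1 pending]
  clash: List List c vs (List b -> (Int -> Int))

Answer: FAIL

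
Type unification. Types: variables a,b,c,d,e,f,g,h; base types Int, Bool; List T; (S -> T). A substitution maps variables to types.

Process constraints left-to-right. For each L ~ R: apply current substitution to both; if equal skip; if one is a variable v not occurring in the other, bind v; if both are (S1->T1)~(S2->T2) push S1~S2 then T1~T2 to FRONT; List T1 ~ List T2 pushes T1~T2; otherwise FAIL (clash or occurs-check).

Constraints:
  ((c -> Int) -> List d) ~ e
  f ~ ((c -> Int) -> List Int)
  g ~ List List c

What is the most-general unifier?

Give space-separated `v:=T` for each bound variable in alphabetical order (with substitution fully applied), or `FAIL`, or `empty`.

step 1: unify ((c -> Int) -> List d) ~ e  [subst: {-} | 2 pending]
  bind e := ((c -> Int) -> List d)
step 2: unify f ~ ((c -> Int) -> List Int)  [subst: {e:=((c -> Int) -> List d)} | 1 pending]
  bind f := ((c -> Int) -> List Int)
step 3: unify g ~ List List c  [subst: {e:=((c -> Int) -> List d), f:=((c -> Int) -> List Int)} | 0 pending]
  bind g := List List c

Answer: e:=((c -> Int) -> List d) f:=((c -> Int) -> List Int) g:=List List c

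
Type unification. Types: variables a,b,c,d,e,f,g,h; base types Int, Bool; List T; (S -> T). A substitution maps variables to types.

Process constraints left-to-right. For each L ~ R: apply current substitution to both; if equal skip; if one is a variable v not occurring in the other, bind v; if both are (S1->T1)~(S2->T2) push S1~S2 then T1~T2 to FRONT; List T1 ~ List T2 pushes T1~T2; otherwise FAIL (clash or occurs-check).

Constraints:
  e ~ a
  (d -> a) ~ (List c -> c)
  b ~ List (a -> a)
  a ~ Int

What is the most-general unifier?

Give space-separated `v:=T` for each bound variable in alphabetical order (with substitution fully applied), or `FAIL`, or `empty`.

Answer: a:=Int b:=List (Int -> Int) c:=Int d:=List Int e:=Int

Derivation:
step 1: unify e ~ a  [subst: {-} | 3 pending]
  bind e := a
step 2: unify (d -> a) ~ (List c -> c)  [subst: {e:=a} | 2 pending]
  -> decompose arrow: push d~List c, a~c
step 3: unify d ~ List c  [subst: {e:=a} | 3 pending]
  bind d := List c
step 4: unify a ~ c  [subst: {e:=a, d:=List c} | 2 pending]
  bind a := c
step 5: unify b ~ List (c -> c)  [subst: {e:=a, d:=List c, a:=c} | 1 pending]
  bind b := List (c -> c)
step 6: unify c ~ Int  [subst: {e:=a, d:=List c, a:=c, b:=List (c -> c)} | 0 pending]
  bind c := Int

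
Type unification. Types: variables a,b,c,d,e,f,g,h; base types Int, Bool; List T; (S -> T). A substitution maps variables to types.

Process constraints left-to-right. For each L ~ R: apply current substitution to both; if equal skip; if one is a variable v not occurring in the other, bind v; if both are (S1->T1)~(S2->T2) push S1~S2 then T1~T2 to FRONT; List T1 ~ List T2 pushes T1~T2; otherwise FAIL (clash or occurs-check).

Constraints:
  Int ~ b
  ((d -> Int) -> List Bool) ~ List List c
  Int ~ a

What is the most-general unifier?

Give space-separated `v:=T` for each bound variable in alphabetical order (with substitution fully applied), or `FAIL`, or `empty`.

Answer: FAIL

Derivation:
step 1: unify Int ~ b  [subst: {-} | 2 pending]
  bind b := Int
step 2: unify ((d -> Int) -> List Bool) ~ List List c  [subst: {b:=Int} | 1 pending]
  clash: ((d -> Int) -> List Bool) vs List List c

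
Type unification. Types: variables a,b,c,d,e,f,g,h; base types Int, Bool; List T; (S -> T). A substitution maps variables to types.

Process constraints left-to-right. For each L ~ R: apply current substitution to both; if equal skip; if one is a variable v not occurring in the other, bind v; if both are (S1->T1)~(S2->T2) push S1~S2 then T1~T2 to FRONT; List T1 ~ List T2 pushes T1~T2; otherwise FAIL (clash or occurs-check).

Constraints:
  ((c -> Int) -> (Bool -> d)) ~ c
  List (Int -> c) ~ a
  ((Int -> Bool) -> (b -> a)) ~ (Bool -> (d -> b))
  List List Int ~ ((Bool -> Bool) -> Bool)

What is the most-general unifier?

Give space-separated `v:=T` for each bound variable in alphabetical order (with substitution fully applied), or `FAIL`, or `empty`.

step 1: unify ((c -> Int) -> (Bool -> d)) ~ c  [subst: {-} | 3 pending]
  occurs-check fail

Answer: FAIL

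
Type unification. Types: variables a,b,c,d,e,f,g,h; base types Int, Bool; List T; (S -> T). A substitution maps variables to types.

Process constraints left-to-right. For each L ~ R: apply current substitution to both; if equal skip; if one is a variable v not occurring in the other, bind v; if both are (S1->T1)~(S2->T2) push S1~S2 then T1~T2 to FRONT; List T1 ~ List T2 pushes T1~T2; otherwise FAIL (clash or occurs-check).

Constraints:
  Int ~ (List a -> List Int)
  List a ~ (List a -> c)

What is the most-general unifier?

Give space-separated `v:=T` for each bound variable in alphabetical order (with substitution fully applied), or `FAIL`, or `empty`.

Answer: FAIL

Derivation:
step 1: unify Int ~ (List a -> List Int)  [subst: {-} | 1 pending]
  clash: Int vs (List a -> List Int)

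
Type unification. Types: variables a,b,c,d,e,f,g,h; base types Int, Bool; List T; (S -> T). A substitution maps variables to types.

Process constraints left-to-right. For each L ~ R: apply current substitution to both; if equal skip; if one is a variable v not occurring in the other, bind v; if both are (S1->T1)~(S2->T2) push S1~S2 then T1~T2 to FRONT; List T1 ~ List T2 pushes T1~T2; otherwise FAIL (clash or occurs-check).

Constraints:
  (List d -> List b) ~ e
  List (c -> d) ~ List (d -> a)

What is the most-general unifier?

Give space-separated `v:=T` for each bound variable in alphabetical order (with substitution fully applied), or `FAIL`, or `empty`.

step 1: unify (List d -> List b) ~ e  [subst: {-} | 1 pending]
  bind e := (List d -> List b)
step 2: unify List (c -> d) ~ List (d -> a)  [subst: {e:=(List d -> List b)} | 0 pending]
  -> decompose List: push (c -> d)~(d -> a)
step 3: unify (c -> d) ~ (d -> a)  [subst: {e:=(List d -> List b)} | 0 pending]
  -> decompose arrow: push c~d, d~a
step 4: unify c ~ d  [subst: {e:=(List d -> List b)} | 1 pending]
  bind c := d
step 5: unify d ~ a  [subst: {e:=(List d -> List b), c:=d} | 0 pending]
  bind d := a

Answer: c:=a d:=a e:=(List a -> List b)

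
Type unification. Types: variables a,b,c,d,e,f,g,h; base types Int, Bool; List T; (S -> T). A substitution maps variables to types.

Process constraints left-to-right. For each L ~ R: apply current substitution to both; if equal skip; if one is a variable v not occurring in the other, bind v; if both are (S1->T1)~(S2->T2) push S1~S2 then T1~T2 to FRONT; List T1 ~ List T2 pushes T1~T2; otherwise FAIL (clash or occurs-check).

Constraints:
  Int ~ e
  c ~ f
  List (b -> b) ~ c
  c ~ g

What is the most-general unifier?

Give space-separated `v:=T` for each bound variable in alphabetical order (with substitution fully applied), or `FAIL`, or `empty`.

step 1: unify Int ~ e  [subst: {-} | 3 pending]
  bind e := Int
step 2: unify c ~ f  [subst: {e:=Int} | 2 pending]
  bind c := f
step 3: unify List (b -> b) ~ f  [subst: {e:=Int, c:=f} | 1 pending]
  bind f := List (b -> b)
step 4: unify List (b -> b) ~ g  [subst: {e:=Int, c:=f, f:=List (b -> b)} | 0 pending]
  bind g := List (b -> b)

Answer: c:=List (b -> b) e:=Int f:=List (b -> b) g:=List (b -> b)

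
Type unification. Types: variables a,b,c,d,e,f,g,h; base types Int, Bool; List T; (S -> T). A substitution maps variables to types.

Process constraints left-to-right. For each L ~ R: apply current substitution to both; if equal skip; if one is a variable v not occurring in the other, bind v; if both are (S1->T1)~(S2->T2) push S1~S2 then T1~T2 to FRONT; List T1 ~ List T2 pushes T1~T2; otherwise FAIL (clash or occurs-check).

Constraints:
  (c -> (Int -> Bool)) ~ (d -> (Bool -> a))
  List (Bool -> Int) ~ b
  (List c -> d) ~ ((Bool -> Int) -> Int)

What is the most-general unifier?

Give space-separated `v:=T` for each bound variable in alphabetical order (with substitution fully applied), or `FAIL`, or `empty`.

Answer: FAIL

Derivation:
step 1: unify (c -> (Int -> Bool)) ~ (d -> (Bool -> a))  [subst: {-} | 2 pending]
  -> decompose arrow: push c~d, (Int -> Bool)~(Bool -> a)
step 2: unify c ~ d  [subst: {-} | 3 pending]
  bind c := d
step 3: unify (Int -> Bool) ~ (Bool -> a)  [subst: {c:=d} | 2 pending]
  -> decompose arrow: push Int~Bool, Bool~a
step 4: unify Int ~ Bool  [subst: {c:=d} | 3 pending]
  clash: Int vs Bool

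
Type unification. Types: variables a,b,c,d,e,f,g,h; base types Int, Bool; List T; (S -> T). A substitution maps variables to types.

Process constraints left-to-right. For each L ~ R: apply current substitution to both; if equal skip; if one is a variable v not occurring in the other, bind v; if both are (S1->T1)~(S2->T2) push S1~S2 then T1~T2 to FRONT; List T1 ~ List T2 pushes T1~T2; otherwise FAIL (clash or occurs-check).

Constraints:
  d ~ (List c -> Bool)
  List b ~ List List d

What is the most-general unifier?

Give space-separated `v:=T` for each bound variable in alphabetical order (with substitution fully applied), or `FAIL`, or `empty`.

step 1: unify d ~ (List c -> Bool)  [subst: {-} | 1 pending]
  bind d := (List c -> Bool)
step 2: unify List b ~ List List (List c -> Bool)  [subst: {d:=(List c -> Bool)} | 0 pending]
  -> decompose List: push b~List (List c -> Bool)
step 3: unify b ~ List (List c -> Bool)  [subst: {d:=(List c -> Bool)} | 0 pending]
  bind b := List (List c -> Bool)

Answer: b:=List (List c -> Bool) d:=(List c -> Bool)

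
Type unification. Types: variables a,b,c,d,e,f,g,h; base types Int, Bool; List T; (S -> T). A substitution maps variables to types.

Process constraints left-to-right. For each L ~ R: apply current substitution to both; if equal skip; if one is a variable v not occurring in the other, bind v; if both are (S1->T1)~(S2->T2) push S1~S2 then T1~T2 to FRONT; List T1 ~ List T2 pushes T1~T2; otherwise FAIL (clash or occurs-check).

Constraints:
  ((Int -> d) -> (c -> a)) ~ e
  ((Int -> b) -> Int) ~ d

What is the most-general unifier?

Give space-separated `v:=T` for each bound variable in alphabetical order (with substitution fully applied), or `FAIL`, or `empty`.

step 1: unify ((Int -> d) -> (c -> a)) ~ e  [subst: {-} | 1 pending]
  bind e := ((Int -> d) -> (c -> a))
step 2: unify ((Int -> b) -> Int) ~ d  [subst: {e:=((Int -> d) -> (c -> a))} | 0 pending]
  bind d := ((Int -> b) -> Int)

Answer: d:=((Int -> b) -> Int) e:=((Int -> ((Int -> b) -> Int)) -> (c -> a))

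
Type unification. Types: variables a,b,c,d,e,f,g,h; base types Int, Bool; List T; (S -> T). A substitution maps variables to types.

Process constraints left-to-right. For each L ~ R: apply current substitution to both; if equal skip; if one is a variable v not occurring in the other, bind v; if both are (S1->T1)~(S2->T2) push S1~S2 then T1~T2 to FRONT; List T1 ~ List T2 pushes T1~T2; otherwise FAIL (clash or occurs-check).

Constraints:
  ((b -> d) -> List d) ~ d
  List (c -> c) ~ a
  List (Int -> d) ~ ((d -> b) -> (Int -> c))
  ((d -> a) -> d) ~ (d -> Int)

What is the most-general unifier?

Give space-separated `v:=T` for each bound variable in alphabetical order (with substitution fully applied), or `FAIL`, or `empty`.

Answer: FAIL

Derivation:
step 1: unify ((b -> d) -> List d) ~ d  [subst: {-} | 3 pending]
  occurs-check fail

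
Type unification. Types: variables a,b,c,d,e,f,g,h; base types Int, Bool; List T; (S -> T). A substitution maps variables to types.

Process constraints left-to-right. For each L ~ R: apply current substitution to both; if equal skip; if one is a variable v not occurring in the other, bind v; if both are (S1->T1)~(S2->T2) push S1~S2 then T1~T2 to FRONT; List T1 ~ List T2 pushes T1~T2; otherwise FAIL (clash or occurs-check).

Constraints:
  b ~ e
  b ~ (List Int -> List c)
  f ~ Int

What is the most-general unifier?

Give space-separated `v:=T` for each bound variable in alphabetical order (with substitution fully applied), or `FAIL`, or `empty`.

step 1: unify b ~ e  [subst: {-} | 2 pending]
  bind b := e
step 2: unify e ~ (List Int -> List c)  [subst: {b:=e} | 1 pending]
  bind e := (List Int -> List c)
step 3: unify f ~ Int  [subst: {b:=e, e:=(List Int -> List c)} | 0 pending]
  bind f := Int

Answer: b:=(List Int -> List c) e:=(List Int -> List c) f:=Int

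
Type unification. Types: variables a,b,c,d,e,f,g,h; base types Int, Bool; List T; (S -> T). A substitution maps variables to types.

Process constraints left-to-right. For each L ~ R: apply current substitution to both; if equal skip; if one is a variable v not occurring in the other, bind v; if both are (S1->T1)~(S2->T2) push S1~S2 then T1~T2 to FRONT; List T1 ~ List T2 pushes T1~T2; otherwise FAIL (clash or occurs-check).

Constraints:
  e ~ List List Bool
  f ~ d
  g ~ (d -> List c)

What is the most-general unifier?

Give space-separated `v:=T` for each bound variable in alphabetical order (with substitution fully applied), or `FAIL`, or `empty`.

Answer: e:=List List Bool f:=d g:=(d -> List c)

Derivation:
step 1: unify e ~ List List Bool  [subst: {-} | 2 pending]
  bind e := List List Bool
step 2: unify f ~ d  [subst: {e:=List List Bool} | 1 pending]
  bind f := d
step 3: unify g ~ (d -> List c)  [subst: {e:=List List Bool, f:=d} | 0 pending]
  bind g := (d -> List c)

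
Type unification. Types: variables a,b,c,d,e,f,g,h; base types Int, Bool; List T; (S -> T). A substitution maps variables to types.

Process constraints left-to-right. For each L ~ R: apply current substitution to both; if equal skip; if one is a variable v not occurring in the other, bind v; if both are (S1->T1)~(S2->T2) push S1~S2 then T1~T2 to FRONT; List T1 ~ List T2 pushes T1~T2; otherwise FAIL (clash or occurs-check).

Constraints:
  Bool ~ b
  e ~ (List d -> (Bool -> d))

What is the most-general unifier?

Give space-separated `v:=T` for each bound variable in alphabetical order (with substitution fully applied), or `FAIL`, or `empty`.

Answer: b:=Bool e:=(List d -> (Bool -> d))

Derivation:
step 1: unify Bool ~ b  [subst: {-} | 1 pending]
  bind b := Bool
step 2: unify e ~ (List d -> (Bool -> d))  [subst: {b:=Bool} | 0 pending]
  bind e := (List d -> (Bool -> d))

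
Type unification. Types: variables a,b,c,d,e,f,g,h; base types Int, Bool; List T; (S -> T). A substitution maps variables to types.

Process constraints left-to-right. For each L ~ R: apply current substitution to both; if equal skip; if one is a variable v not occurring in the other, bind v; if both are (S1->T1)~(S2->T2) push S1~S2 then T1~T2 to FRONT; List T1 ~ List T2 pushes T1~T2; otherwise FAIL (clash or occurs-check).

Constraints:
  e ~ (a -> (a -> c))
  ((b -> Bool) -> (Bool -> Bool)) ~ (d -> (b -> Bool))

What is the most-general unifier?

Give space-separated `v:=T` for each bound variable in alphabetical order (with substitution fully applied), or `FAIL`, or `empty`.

step 1: unify e ~ (a -> (a -> c))  [subst: {-} | 1 pending]
  bind e := (a -> (a -> c))
step 2: unify ((b -> Bool) -> (Bool -> Bool)) ~ (d -> (b -> Bool))  [subst: {e:=(a -> (a -> c))} | 0 pending]
  -> decompose arrow: push (b -> Bool)~d, (Bool -> Bool)~(b -> Bool)
step 3: unify (b -> Bool) ~ d  [subst: {e:=(a -> (a -> c))} | 1 pending]
  bind d := (b -> Bool)
step 4: unify (Bool -> Bool) ~ (b -> Bool)  [subst: {e:=(a -> (a -> c)), d:=(b -> Bool)} | 0 pending]
  -> decompose arrow: push Bool~b, Bool~Bool
step 5: unify Bool ~ b  [subst: {e:=(a -> (a -> c)), d:=(b -> Bool)} | 1 pending]
  bind b := Bool
step 6: unify Bool ~ Bool  [subst: {e:=(a -> (a -> c)), d:=(b -> Bool), b:=Bool} | 0 pending]
  -> identical, skip

Answer: b:=Bool d:=(Bool -> Bool) e:=(a -> (a -> c))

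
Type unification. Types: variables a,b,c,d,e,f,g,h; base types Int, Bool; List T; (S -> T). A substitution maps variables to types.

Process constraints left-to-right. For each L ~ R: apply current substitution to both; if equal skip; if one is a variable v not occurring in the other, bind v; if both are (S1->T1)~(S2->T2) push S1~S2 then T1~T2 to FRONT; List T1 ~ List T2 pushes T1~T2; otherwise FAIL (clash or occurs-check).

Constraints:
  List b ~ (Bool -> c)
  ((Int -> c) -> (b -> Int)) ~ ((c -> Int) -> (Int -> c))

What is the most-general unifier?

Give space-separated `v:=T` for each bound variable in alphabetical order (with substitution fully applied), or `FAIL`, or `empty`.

step 1: unify List b ~ (Bool -> c)  [subst: {-} | 1 pending]
  clash: List b vs (Bool -> c)

Answer: FAIL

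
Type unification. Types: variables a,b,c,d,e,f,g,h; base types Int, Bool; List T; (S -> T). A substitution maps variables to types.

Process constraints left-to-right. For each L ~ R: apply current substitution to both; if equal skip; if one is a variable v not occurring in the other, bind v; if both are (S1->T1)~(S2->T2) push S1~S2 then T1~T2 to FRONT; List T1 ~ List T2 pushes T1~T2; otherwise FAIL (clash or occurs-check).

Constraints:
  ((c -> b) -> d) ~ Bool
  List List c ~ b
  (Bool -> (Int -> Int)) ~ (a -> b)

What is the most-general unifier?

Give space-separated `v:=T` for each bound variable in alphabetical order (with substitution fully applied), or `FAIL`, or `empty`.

Answer: FAIL

Derivation:
step 1: unify ((c -> b) -> d) ~ Bool  [subst: {-} | 2 pending]
  clash: ((c -> b) -> d) vs Bool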